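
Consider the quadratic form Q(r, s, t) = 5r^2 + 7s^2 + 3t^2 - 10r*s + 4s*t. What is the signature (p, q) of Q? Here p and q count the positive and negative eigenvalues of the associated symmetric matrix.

The associated matrix is A = [[5, -5, 0], [-5, 7, 2], [0, 2, 3]].
An LDLᵀ factorisation of A has diagonal entries 5, 2, 1.
Counting signs: 3 positive.

(3, 0)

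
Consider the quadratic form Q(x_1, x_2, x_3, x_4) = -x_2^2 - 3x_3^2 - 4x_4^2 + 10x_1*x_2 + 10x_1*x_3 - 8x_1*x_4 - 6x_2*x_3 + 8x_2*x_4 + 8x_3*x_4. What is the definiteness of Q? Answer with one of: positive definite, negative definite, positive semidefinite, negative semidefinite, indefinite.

indefinite

The symmetric matrix is A = [[0, 5, 5, -4], [5, -1, -3, 4], [5, -3, -3, 4], [-4, 4, 4, -4]].
A is congruent to a diagonal matrix with 3 positive, 1 negative and 0 zero entries, so Q is indefinite.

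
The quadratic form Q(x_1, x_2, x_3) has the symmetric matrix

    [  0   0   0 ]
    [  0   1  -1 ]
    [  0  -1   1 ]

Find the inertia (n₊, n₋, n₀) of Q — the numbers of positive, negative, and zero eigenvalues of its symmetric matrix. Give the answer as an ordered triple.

Congruent diagonalization of A (simultaneous row and column reduction) yields pivots 0, 1, 0.
That gives 1 positive, 2 zero pivots.

(1, 0, 2)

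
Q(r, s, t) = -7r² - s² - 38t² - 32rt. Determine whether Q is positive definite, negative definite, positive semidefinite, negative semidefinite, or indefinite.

negative definite

The associated matrix is A = [[-7, 0, -16], [0, -1, 0], [-16, 0, -38]].
An LDLᵀ factorisation of A has diagonal entries -7, -1, -10/7.
Counting signs: 3 negative.
Hence Q is negative definite.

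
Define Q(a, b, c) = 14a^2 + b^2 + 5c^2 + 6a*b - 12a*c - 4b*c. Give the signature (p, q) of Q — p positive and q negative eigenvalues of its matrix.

(3, 0)

Write A = [[14, 3, -6], [3, 1, -2], [-6, -2, 5]].
Applying the same elementary operations to the rows and columns of A produces a congruent diagonal matrix with entries 14, 5/14, 1.
Counting signs: 3 positive.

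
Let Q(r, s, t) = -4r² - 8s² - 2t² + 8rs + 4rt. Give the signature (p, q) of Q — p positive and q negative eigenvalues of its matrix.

(0, 2)

The associated matrix is A = [[-4, 4, 2], [4, -8, 0], [2, 0, -2]].
Symmetric row and column elimination reduces A to a congruent diagonal form with pivots -4, -4, 0.
That gives 2 negative, 1 zero pivots.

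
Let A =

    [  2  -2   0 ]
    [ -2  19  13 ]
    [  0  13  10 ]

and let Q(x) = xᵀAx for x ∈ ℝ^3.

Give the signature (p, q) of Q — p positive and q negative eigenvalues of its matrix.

(3, 0)

Row-reducing A symmetrically gives the diagonal entries 2, 17, 1/17.
That gives 3 positive pivots.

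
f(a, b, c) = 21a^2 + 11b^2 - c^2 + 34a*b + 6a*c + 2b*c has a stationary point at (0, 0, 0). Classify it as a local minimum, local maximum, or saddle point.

The Hessian at the origin is H = [[42, 34, 6], [34, 22, 2], [6, 2, -2]].
Row-reducing H symmetrically gives the diagonal entries 42, -116/21, -40/29.
So there are 1 positive, 2 negative pivots.
H is indefinite, so the origin is a saddle point.

saddle point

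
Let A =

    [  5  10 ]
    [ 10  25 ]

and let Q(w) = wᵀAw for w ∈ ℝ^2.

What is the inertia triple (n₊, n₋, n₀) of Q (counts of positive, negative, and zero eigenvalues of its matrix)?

Applying the same elementary operations to the rows and columns of A produces a congruent diagonal matrix with entries 5, 5.
That gives 2 positive pivots.

(2, 0, 0)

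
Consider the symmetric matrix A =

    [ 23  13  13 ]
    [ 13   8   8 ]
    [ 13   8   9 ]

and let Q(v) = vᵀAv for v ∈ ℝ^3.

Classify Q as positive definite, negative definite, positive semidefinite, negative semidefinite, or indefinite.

positive definite

Symmetric row and column elimination reduces A to a congruent diagonal form with pivots 23, 15/23, 1.
That gives 3 positive pivots.
Hence Q is positive definite.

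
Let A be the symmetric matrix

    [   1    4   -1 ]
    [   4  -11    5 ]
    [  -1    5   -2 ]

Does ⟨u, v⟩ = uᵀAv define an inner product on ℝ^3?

Congruent diagonalization of A (simultaneous row and column reduction) yields pivots 1, -27, 0.
Counting signs: 1 positive, 1 negative, 1 zero.
Hence Q is indefinite.
⟨·,·⟩ is an inner product exactly when A is positive definite.

no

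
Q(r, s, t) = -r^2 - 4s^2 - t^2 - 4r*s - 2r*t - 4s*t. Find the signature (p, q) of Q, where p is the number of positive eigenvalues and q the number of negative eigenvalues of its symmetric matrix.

The associated matrix is A = [[-1, -2, -1], [-2, -4, -2], [-1, -2, -1]].
Symmetric row and column elimination reduces A to a congruent diagonal form with pivots -1, 0, 0.
That gives 1 negative, 2 zero pivots.

(0, 1)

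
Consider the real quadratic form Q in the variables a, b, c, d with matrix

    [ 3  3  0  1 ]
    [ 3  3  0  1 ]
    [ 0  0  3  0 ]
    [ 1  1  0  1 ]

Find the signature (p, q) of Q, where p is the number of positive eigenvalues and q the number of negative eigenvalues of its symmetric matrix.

Congruent diagonalization of A (simultaneous row and column reduction) yields pivots 3, 0, 3, 2/3.
Counting signs: 3 positive, 1 zero.

(3, 0)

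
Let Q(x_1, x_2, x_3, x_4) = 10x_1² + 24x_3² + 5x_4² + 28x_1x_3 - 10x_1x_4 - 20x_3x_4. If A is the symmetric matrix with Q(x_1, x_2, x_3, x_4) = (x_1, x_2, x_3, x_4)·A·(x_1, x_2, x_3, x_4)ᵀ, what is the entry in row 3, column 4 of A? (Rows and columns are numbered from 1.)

-10

The coefficient of x_3·x_4 in Q is -20. For a symmetric A this equals A[3,4] + A[4,3] = 2·A[3,4].
So A[3,4] = -20/2 = -10.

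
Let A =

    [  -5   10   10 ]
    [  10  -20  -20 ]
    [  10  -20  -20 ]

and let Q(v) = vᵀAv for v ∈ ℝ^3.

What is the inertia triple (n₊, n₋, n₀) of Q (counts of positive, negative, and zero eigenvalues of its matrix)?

(0, 1, 2)

Symmetric row and column elimination reduces A to a congruent diagonal form with pivots -5, 0, 0.
That gives 1 negative, 2 zero pivots.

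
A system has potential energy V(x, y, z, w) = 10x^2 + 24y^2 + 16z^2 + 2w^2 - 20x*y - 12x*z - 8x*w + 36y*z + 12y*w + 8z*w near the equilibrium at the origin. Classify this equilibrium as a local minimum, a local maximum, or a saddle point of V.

local minimum

The Hessian at the origin is H = [[20, -20, -12, -8], [-20, 48, 36, 12], [-12, 36, 32, 8], [-8, 12, 8, 4]].
Row-reducing H symmetrically gives the diagonal entries 20, 28, 148/35, 8/37.
That gives 4 positive pivots.
H is positive definite, so the origin is a strict local minimum.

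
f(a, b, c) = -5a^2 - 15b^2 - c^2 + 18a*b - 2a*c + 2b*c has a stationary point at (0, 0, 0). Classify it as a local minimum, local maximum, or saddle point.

The Hessian at the origin is H = [[-10, 18, -2], [18, -30, 2], [-2, 2, -2]].
Row-reducing H symmetrically gives the diagonal entries -10, 12/5, -8/3.
Counting signs: 1 positive, 2 negative.
H is indefinite, so the origin is a saddle point.

saddle point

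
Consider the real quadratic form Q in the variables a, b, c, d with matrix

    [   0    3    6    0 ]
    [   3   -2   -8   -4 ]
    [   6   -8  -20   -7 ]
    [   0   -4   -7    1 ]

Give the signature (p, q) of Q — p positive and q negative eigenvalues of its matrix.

(3, 1)

By Sylvester's law of inertia any congruent diagonalization of A has 3 positive, 1 negative and 0 zero entries.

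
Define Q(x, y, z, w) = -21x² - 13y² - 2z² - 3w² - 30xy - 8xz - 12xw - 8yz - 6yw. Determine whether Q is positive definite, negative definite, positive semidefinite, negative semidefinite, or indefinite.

negative definite

The symmetric matrix of Q is A = [[-21, -15, -4, -6], [-15, -13, -4, -3], [-4, -4, -2, 0], [-6, -3, 0, -3]].
Leading principal minors: Δ_1 = -21, Δ_2 = 48, Δ_3 = -32, Δ_4 = 6.
The signs alternate starting with Δ_1 < 0, so by Sylvester's criterion Q is negative definite.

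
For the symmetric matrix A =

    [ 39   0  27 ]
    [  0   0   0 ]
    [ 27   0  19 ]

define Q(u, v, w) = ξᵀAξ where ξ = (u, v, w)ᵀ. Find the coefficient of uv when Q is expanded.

The coefficient of uv is A[1,2] + A[2,1] = 2·0 = 0.

0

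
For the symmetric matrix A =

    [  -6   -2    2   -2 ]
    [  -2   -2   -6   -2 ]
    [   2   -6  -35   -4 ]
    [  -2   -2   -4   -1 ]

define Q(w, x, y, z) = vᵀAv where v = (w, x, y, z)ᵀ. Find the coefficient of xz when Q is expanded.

-4

The coefficient of xz is A[2,4] + A[4,2] = 2·(-2) = -4.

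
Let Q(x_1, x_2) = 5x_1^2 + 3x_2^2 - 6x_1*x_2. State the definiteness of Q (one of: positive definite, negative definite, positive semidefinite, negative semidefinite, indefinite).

The symmetric matrix of Q is [[5, -3], [-3, 3]].
For the 2×2 matrix [[5, -3], [-3, 3]]: det = 5·3 − (-3)² = 6, trace = 8.
det > 0 so both eigenvalues share the sign of the trace; trace = 8 > 0 ⇒ both positive.

positive definite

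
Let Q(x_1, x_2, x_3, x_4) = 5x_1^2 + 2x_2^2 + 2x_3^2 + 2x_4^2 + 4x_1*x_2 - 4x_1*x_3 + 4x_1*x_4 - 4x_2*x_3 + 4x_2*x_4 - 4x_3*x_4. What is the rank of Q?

The symmetric matrix is A = [[5, 2, -2, 2], [2, 2, -2, 2], [-2, -2, 2, -2], [2, 2, -2, 2]].
Congruent diagonalization of A (simultaneous row and column reduction) yields pivots 5, 6/5, 0, 0.
So there are 2 positive, 2 zero pivots.
The rank is the number of nonzero pivots: 2.

2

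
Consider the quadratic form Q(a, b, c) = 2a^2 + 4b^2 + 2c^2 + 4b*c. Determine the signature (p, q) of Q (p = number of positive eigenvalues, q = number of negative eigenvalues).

(3, 0)

The symmetric matrix is A = [[2, 0, 0], [0, 4, 2], [0, 2, 2]].
An LDLᵀ factorisation of A has diagonal entries 2, 4, 1.
So there are 3 positive pivots.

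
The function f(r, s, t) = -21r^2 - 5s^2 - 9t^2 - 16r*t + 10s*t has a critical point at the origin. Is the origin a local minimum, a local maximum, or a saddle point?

local maximum

The Hessian at the origin is H = [[-42, 0, -16], [0, -10, 10], [-16, 10, -18]].
Applying the same elementary operations to the rows and columns of H produces a congruent diagonal matrix with entries -42, -10, -40/21.
Counting signs: 3 negative.
H is negative definite, so the origin is a strict local maximum.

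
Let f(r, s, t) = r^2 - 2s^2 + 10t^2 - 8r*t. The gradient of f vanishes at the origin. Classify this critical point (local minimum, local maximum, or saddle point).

The Hessian at the origin is H = [[2, 0, -8], [0, -4, 0], [-8, 0, 20]].
Applying the same elementary operations to the rows and columns of H produces a congruent diagonal matrix with entries 2, -4, -12.
Counting signs: 1 positive, 2 negative.
H is indefinite, so the origin is a saddle point.

saddle point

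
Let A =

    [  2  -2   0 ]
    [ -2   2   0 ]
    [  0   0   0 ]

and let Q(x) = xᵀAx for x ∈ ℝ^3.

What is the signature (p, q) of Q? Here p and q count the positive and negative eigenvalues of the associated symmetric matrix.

(1, 0)

Row-reducing A symmetrically gives the diagonal entries 2, 0, 0.
Counting signs: 1 positive, 2 zero.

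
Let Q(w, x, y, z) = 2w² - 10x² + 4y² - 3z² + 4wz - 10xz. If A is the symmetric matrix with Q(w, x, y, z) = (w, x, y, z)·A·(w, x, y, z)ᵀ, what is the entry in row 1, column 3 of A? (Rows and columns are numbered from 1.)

0

The coefficient of w·y in Q is 0. For a symmetric A this equals A[1,3] + A[3,1] = 2·A[1,3].
So A[1,3] = 0/2 = 0.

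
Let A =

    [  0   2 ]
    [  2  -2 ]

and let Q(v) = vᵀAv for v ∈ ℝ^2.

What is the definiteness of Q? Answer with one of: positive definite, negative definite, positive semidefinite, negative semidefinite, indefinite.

For the 2×2 matrix [[0, 2], [2, -2]]: det = 0·-2 − (2)² = -4, trace = -2.
det < 0 so the eigenvalues have opposite signs; the form is indefinite.

indefinite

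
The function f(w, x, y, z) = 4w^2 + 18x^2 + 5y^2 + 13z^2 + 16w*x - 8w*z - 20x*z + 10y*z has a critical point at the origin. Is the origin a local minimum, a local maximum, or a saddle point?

The Hessian at the origin is H = [[8, 16, 0, -8], [16, 36, 0, -20], [0, 0, 10, 10], [-8, -20, 10, 26]].
Symmetric row and column elimination reduces H to a congruent diagonal form with pivots 8, 4, 10, 4.
So there are 4 positive pivots.
H is positive definite, so the origin is a strict local minimum.

local minimum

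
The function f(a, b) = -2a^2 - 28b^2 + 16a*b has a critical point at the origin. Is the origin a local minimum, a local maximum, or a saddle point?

saddle point

The Hessian at the origin is H = [[-4, 16], [16, -56]].
det H = -4·-56 − (16)² = -32 < 0, so H is indefinite.
Therefore the origin is a saddle point.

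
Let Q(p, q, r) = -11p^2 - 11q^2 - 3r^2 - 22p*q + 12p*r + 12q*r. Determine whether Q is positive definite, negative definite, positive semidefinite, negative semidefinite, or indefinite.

The associated matrix is A = [[-11, -11, 6], [-11, -11, 6], [6, 6, -3]].
Applying the same elementary operations to the rows and columns of A produces a congruent diagonal matrix with entries -11, 0, 3/11.
So there are 1 positive, 1 negative, 1 zero pivots.
Hence Q is indefinite.

indefinite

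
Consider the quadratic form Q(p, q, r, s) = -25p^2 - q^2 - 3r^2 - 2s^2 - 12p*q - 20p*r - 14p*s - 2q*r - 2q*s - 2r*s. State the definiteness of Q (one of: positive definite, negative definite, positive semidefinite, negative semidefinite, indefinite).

The symmetric matrix is A = [[-25, -6, -10, -7], [-6, -1, -1, -1], [-10, -1, -3, -1], [-7, -1, -1, -2]].
Applying the same elementary operations to the rows and columns of A produces a congruent diagonal matrix with entries -25, 11/25, -38/11, -20/19.
That gives 1 positive, 3 negative pivots.
Hence Q is indefinite.

indefinite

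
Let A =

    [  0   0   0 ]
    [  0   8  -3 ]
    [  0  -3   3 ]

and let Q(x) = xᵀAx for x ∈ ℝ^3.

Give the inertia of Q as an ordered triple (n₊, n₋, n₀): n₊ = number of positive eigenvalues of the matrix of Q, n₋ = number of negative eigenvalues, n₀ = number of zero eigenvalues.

Symmetric row and column elimination reduces A to a congruent diagonal form with pivots 0, 8, 15/8.
So there are 2 positive, 1 zero pivots.

(2, 0, 1)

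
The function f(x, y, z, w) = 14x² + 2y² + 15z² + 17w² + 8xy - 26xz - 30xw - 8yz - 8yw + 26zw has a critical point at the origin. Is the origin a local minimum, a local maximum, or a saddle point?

local minimum

The Hessian at the origin is H = [[28, 8, -26, -30], [8, 4, -8, -8], [-26, -8, 30, 26], [-30, -8, 26, 34]].
An LDLᵀ factorisation of H has diagonal entries 28, 12/7, 17/3, 20/17.
That gives 4 positive pivots.
H is positive definite, so the origin is a strict local minimum.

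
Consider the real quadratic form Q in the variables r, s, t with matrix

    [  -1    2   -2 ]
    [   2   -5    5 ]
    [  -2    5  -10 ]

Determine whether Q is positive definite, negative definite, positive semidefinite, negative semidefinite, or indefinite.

negative definite

Applying the same elementary operations to the rows and columns of A produces a congruent diagonal matrix with entries -1, -1, -5.
So there are 3 negative pivots.
Hence Q is negative definite.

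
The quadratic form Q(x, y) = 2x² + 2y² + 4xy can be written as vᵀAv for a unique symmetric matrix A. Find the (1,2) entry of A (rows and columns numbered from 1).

The coefficient of x·y in Q is 4. For a symmetric A this equals A[1,2] + A[2,1] = 2·A[1,2].
So A[1,2] = 4/2 = 2.

2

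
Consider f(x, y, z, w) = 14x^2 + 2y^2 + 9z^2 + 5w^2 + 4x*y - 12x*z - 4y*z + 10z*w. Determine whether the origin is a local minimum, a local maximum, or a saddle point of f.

The Hessian at the origin is H = [[28, 4, -12, 0], [4, 4, -4, 0], [-12, -4, 18, 10], [0, 0, 10, 10]].
Congruent diagonalization of H (simultaneous row and column reduction) yields pivots 28, 24/7, 34/3, 20/17.
So there are 4 positive pivots.
H is positive definite, so the origin is a strict local minimum.

local minimum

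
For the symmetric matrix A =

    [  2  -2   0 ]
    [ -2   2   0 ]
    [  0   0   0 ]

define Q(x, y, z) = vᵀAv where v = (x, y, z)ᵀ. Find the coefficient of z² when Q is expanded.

The coefficient of z² is the diagonal entry A[3,3] = 0.

0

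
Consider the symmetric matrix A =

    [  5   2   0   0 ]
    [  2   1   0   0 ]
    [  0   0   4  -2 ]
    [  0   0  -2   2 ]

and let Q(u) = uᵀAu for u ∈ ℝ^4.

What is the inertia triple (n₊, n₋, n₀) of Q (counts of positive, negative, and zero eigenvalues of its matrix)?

Row-reducing A symmetrically gives the diagonal entries 5, 1/5, 4, 1.
Counting signs: 4 positive.

(4, 0, 0)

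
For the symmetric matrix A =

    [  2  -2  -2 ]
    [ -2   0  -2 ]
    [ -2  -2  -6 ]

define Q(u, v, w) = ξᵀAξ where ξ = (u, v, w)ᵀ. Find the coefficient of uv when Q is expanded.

-4

The coefficient of uv is A[1,2] + A[2,1] = 2·(-2) = -4.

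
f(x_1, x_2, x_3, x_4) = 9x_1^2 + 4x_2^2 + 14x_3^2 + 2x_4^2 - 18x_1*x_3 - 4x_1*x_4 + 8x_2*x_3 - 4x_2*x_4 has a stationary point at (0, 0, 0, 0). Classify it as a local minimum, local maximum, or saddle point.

local minimum

The Hessian at the origin is H = [[18, 0, -18, -4], [0, 8, 8, -4], [-18, 8, 28, 0], [-4, -4, 0, 4]].
Congruent diagonalization of H (simultaneous row and column reduction) yields pivots 18, 8, 2, 10/9.
So there are 4 positive pivots.
H is positive definite, so the origin is a strict local minimum.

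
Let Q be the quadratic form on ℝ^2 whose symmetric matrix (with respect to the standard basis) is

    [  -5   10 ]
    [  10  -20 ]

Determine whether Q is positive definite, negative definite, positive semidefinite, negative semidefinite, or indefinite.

negative semidefinite

Applying the same elementary operations to the rows and columns of A produces a congruent diagonal matrix with entries -5, 0.
Counting signs: 1 negative, 1 zero.
Hence Q is negative semidefinite.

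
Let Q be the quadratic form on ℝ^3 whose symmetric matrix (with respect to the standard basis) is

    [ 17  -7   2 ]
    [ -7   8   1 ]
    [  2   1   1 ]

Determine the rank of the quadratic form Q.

Row-reducing A symmetrically gives the diagonal entries 17, 87/17, 10/87.
Counting signs: 3 positive.
The rank is the number of nonzero pivots: 3.

3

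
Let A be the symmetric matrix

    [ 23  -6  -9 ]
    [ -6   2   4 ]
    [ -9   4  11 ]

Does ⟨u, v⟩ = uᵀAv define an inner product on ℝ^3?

yes

An LDLᵀ factorisation of A has diagonal entries 23, 10/23, 6/5.
So there are 3 positive pivots.
Hence Q is positive definite.
⟨·,·⟩ is an inner product exactly when A is positive definite.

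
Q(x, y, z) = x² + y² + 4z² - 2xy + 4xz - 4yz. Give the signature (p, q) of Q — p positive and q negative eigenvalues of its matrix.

The symmetric matrix is A = [[1, -1, 2], [-1, 1, -2], [2, -2, 4]].
Symmetric row and column elimination reduces A to a congruent diagonal form with pivots 1, 0, 0.
So there are 1 positive, 2 zero pivots.

(1, 0)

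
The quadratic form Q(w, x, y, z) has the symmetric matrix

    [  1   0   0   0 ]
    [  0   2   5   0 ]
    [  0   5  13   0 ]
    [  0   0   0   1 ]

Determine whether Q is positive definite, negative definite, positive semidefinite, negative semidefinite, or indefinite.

positive definite

Leading principal minors: Δ_1 = 1, Δ_2 = 2, Δ_3 = 1, Δ_4 = 1.
All leading principal minors are positive, so by Sylvester's criterion Q is positive definite.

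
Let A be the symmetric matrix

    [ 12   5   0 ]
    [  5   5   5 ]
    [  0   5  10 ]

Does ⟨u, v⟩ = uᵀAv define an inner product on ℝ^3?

yes

Row-reducing A symmetrically gives the diagonal entries 12, 35/12, 10/7.
That gives 3 positive pivots.
Hence Q is positive definite.
⟨·,·⟩ is an inner product exactly when A is positive definite.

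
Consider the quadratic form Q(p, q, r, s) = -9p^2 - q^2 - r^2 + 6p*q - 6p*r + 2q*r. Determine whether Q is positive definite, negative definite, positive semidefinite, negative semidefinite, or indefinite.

The symmetric matrix is A = [[-9, 3, -3, 0], [3, -1, 1, 0], [-3, 1, -1, 0], [0, 0, 0, 0]].
Congruent diagonalization of A (simultaneous row and column reduction) yields pivots -9, 0, 0, 0.
That gives 1 negative, 3 zero pivots.
Hence Q is negative semidefinite.

negative semidefinite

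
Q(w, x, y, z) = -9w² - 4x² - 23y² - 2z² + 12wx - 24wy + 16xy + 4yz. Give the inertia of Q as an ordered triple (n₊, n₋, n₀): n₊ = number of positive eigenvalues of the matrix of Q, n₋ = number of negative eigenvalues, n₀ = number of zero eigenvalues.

(0, 3, 1)

Write A = [[-9, 6, -12, 0], [6, -4, 8, 0], [-12, 8, -23, 2], [0, 0, 2, -2]].
Congruent diagonalization of A (simultaneous row and column reduction) yields pivots -9, 0, -7, -10/7.
Counting signs: 3 negative, 1 zero.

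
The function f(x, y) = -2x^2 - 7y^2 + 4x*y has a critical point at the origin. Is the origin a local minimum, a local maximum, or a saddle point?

The Hessian at the origin is H = [[-4, 4], [4, -14]].
det H = -4·-14 − (4)² = 40 > 0 and H[1,1] = -4 < 0, so H is negative definite.
Therefore the origin is a local maximum.

local maximum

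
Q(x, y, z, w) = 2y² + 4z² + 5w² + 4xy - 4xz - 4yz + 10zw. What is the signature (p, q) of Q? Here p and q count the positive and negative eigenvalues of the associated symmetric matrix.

The symmetric matrix is A = [[0, 2, -2, 0], [2, 2, -2, 0], [-2, -2, 4, 5], [0, 0, 5, 5]].
By Sylvester's law of inertia any congruent diagonalization of A has 2 positive, 2 negative and 0 zero entries.

(2, 2)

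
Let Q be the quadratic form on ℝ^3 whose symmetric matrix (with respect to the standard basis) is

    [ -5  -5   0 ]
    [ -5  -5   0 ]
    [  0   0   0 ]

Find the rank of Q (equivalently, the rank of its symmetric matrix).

1

Applying the same elementary operations to the rows and columns of A produces a congruent diagonal matrix with entries -5, 0, 0.
Counting signs: 1 negative, 2 zero.
The rank is the number of nonzero pivots: 1.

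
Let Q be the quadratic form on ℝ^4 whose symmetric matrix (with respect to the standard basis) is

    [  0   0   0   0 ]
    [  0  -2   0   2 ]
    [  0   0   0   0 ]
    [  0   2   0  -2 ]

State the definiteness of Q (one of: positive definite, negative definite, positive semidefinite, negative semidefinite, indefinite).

Row-reducing A symmetrically gives the diagonal entries 0, -2, 0, 0.
Counting signs: 1 negative, 3 zero.
Hence Q is negative semidefinite.

negative semidefinite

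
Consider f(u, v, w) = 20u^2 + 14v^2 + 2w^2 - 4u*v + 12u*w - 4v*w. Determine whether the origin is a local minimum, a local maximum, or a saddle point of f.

The Hessian at the origin is H = [[40, -4, 12], [-4, 28, -4], [12, -4, 4]].
Congruent diagonalization of H (simultaneous row and column reduction) yields pivots 40, 138/5, 8/69.
That gives 3 positive pivots.
H is positive definite, so the origin is a strict local minimum.

local minimum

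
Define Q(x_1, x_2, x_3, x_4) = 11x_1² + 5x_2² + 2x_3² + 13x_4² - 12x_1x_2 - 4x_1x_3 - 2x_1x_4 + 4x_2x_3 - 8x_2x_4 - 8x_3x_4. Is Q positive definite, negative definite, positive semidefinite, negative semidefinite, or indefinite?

Write A = [[11, -6, -2, -1], [-6, 5, 2, -4], [-2, 2, 2, -4], [-1, -4, -4, 13]].
Row-reducing A symmetrically gives the diagonal entries 11, 19/11, 22/19, -20/11.
Counting signs: 3 positive, 1 negative.
Hence Q is indefinite.

indefinite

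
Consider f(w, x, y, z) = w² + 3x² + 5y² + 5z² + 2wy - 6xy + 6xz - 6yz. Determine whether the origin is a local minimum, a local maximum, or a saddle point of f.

local minimum

The Hessian at the origin is H = [[2, 0, 2, 0], [0, 6, -6, 6], [2, -6, 10, -6], [0, 6, -6, 10]].
Symmetric row and column elimination reduces H to a congruent diagonal form with pivots 2, 6, 2, 4.
So there are 4 positive pivots.
H is positive definite, so the origin is a strict local minimum.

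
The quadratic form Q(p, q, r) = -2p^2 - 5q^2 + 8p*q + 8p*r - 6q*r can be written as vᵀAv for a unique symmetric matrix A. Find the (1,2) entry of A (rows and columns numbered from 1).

The coefficient of p·q in Q is 8. For a symmetric A this equals A[1,2] + A[2,1] = 2·A[1,2].
So A[1,2] = 8/2 = 4.

4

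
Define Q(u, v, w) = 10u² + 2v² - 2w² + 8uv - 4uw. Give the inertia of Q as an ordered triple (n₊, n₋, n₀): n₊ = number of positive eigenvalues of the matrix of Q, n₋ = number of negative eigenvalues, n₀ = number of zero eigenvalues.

The symmetric matrix is A = [[10, 4, -2], [4, 2, 0], [-2, 0, -2]].
Symmetric row and column elimination reduces A to a congruent diagonal form with pivots 10, 2/5, -4.
So there are 2 positive, 1 negative pivots.

(2, 1, 0)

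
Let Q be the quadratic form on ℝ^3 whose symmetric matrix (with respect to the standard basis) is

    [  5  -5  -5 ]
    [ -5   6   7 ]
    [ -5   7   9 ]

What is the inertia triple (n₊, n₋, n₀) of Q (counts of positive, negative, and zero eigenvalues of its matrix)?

(2, 0, 1)

Congruent diagonalization of A (simultaneous row and column reduction) yields pivots 5, 1, 0.
Counting signs: 2 positive, 1 zero.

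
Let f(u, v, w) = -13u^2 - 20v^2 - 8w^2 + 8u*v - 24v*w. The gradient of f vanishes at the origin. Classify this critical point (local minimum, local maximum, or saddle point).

local maximum

The Hessian at the origin is H = [[-26, 8, 0], [8, -40, -24], [0, -24, -16]].
Symmetric row and column elimination reduces H to a congruent diagonal form with pivots -26, -488/13, -40/61.
So there are 3 negative pivots.
H is negative definite, so the origin is a strict local maximum.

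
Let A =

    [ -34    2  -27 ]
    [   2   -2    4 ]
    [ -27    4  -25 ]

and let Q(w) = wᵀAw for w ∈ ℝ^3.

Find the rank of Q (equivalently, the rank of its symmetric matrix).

3

An LDLᵀ factorisation of A has diagonal entries -34, -32/17, -15/32.
Counting signs: 3 negative.
The rank is the number of nonzero pivots: 3.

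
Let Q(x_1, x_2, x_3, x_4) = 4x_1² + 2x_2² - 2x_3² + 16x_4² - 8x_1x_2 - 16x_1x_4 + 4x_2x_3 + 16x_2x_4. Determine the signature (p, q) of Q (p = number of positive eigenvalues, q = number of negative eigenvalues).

(1, 1)

The symmetric matrix is A = [[4, -4, 0, -8], [-4, 2, 2, 8], [0, 2, -2, 0], [-8, 8, 0, 16]].
Congruent diagonalization of A (simultaneous row and column reduction) yields pivots 4, -2, 0, 0.
So there are 1 positive, 1 negative, 2 zero pivots.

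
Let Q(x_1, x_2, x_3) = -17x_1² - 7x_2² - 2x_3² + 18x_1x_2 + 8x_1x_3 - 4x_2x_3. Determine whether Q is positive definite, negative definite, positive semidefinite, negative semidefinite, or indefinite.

negative definite

The symmetric matrix of Q is A = [[-17, 9, 4], [9, -7, -2], [4, -2, -2]].
Leading principal minors: Δ_1 = -17, Δ_2 = 38, Δ_3 = -40.
The signs alternate starting with Δ_1 < 0, so by Sylvester's criterion Q is negative definite.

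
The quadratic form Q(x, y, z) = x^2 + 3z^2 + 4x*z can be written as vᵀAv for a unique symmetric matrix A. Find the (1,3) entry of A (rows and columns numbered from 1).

The coefficient of x·z in Q is 4. For a symmetric A this equals A[1,3] + A[3,1] = 2·A[1,3].
So A[1,3] = 4/2 = 2.

2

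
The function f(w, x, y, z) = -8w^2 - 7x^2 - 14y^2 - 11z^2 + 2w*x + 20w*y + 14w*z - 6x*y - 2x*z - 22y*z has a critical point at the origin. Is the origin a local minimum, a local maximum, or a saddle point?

The Hessian at the origin is H = [[-16, 2, 20, 14], [2, -14, -6, -2], [20, -6, -28, -22], [14, -2, -22, -22]].
Applying the same elementary operations to the rows and columns of H produces a congruent diagonal matrix with entries -16, -55/4, -116/55, -12/29.
That gives 4 negative pivots.
H is negative definite, so the origin is a strict local maximum.

local maximum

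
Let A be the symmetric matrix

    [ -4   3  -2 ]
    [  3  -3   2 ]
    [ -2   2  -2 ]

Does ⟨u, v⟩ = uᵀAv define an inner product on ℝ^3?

An LDLᵀ factorisation of A has diagonal entries -4, -3/4, -2/3.
So there are 3 negative pivots.
Hence Q is negative definite.
⟨·,·⟩ is an inner product exactly when A is positive definite.

no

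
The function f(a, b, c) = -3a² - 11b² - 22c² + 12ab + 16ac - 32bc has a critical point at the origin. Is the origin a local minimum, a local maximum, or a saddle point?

saddle point

The Hessian at the origin is H = [[-6, 12, 16], [12, -22, -32], [16, -32, -44]].
Applying the same elementary operations to the rows and columns of H produces a congruent diagonal matrix with entries -6, 2, -4/3.
That gives 1 positive, 2 negative pivots.
H is indefinite, so the origin is a saddle point.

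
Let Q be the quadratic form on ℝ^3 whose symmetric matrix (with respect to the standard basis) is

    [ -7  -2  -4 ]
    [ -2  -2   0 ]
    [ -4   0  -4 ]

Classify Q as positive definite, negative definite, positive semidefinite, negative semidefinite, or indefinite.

Leading principal minors: Δ_1 = -7, Δ_2 = 10, Δ_3 = -8.
The signs alternate starting with Δ_1 < 0, so by Sylvester's criterion Q is negative definite.

negative definite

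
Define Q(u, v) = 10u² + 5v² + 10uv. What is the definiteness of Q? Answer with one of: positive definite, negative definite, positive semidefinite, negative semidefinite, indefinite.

positive definite

The symmetric matrix is A = [[10, 5], [5, 5]].
Applying the same elementary operations to the rows and columns of A produces a congruent diagonal matrix with entries 10, 5/2.
That gives 2 positive pivots.
Hence Q is positive definite.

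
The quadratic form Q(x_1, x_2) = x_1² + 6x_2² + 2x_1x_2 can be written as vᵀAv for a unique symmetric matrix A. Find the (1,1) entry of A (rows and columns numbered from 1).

The coefficient of x_1² in Q is 1, and that is exactly A[1,1].

1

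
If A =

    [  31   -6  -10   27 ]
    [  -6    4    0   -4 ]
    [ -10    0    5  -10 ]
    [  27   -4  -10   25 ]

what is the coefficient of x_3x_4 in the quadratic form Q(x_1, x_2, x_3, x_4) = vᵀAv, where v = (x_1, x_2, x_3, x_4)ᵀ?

The coefficient of x_3x_4 is A[3,4] + A[4,3] = 2·(-10) = -20.

-20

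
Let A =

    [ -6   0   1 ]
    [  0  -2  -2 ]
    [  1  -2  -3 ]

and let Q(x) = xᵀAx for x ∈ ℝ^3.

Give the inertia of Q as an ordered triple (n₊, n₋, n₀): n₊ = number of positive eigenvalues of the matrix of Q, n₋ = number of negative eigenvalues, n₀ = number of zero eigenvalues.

(0, 3, 0)

Symmetric row and column elimination reduces A to a congruent diagonal form with pivots -6, -2, -5/6.
That gives 3 negative pivots.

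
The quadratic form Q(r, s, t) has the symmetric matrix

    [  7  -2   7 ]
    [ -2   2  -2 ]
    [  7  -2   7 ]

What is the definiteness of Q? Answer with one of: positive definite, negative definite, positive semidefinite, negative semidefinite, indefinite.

Congruent diagonalization of A (simultaneous row and column reduction) yields pivots 7, 10/7, 0.
Counting signs: 2 positive, 1 zero.
Hence Q is positive semidefinite.

positive semidefinite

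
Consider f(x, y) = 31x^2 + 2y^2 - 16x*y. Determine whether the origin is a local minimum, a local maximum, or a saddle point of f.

saddle point

The Hessian at the origin is H = [[62, -16], [-16, 4]].
det H = 62·4 − (-16)² = -8 < 0, so H is indefinite.
Therefore the origin is a saddle point.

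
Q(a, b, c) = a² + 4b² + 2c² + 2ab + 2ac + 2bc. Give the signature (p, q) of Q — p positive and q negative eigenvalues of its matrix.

(3, 0)

The associated matrix is A = [[1, 1, 1], [1, 4, 1], [1, 1, 2]].
Congruent diagonalization of A (simultaneous row and column reduction) yields pivots 1, 3, 1.
So there are 3 positive pivots.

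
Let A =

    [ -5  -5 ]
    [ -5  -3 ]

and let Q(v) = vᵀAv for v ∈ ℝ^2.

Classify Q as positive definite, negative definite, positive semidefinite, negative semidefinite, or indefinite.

indefinite

For the 2×2 matrix [[-5, -5], [-5, -3]]: det = -5·-3 − (-5)² = -10, trace = -8.
det < 0 so the eigenvalues have opposite signs; the form is indefinite.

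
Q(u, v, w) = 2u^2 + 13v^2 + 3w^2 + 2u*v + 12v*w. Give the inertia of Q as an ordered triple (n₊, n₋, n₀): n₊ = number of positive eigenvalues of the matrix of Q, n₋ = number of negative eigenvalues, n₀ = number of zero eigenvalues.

(3, 0, 0)

The symmetric matrix is A = [[2, 1, 0], [1, 13, 6], [0, 6, 3]].
Row-reducing A symmetrically gives the diagonal entries 2, 25/2, 3/25.
That gives 3 positive pivots.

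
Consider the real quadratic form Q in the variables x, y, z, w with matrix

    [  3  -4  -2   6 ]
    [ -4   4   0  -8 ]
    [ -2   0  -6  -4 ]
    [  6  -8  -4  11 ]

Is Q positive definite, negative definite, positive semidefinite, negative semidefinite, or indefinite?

Row-reducing A symmetrically gives the diagonal entries 3, -4/3, -2, -1.
That gives 1 positive, 3 negative pivots.
Hence Q is indefinite.

indefinite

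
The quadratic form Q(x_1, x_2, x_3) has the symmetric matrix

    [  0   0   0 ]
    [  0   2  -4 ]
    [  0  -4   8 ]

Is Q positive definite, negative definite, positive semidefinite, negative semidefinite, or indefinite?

positive semidefinite

Row-reducing A symmetrically gives the diagonal entries 0, 2, 0.
That gives 1 positive, 2 zero pivots.
Hence Q is positive semidefinite.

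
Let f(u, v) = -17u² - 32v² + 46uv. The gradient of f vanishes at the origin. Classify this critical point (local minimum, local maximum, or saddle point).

local maximum

The Hessian at the origin is H = [[-34, 46], [46, -64]].
det H = -34·-64 − (46)² = 60 > 0 and H[1,1] = -34 < 0, so H is negative definite.
Therefore the origin is a local maximum.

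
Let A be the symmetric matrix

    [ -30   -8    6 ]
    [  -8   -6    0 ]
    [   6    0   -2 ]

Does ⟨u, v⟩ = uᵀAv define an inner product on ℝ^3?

no

Row-reducing A symmetrically gives the diagonal entries -30, -58/15, -4/29.
Counting signs: 3 negative.
Hence Q is negative definite.
⟨·,·⟩ is an inner product exactly when A is positive definite.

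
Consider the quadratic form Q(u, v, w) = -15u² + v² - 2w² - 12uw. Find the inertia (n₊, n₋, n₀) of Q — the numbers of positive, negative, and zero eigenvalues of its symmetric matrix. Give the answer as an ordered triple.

(2, 1, 0)

The associated matrix is A = [[-15, 0, -6], [0, 1, 0], [-6, 0, -2]].
Congruent diagonalization of A (simultaneous row and column reduction) yields pivots -15, 1, 2/5.
That gives 2 positive, 1 negative pivots.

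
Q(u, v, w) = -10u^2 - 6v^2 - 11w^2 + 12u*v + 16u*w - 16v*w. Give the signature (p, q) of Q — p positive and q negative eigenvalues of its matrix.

The symmetric matrix is A = [[-10, 6, 8], [6, -6, -8], [8, -8, -11]].
An LDLᵀ factorisation of A has diagonal entries -10, -12/5, -1/3.
Counting signs: 3 negative.

(0, 3)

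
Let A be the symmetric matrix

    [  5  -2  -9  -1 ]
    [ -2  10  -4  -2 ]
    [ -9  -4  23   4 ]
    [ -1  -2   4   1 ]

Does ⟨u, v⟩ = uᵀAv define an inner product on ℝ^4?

Symmetric row and column elimination reduces A to a congruent diagonal form with pivots 5, 46/5, 12/23, 1/12.
So there are 4 positive pivots.
Hence Q is positive definite.
⟨·,·⟩ is an inner product exactly when A is positive definite.

yes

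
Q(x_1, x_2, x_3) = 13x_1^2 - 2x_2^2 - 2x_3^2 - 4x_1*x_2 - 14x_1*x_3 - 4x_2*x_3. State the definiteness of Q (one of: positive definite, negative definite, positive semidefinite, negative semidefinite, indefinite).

indefinite

The associated matrix is A = [[13, -2, -7], [-2, -2, -2], [-7, -2, -2]].
Applying the same elementary operations to the rows and columns of A produces a congruent diagonal matrix with entries 13, -30/13, -5/3.
That gives 1 positive, 2 negative pivots.
Hence Q is indefinite.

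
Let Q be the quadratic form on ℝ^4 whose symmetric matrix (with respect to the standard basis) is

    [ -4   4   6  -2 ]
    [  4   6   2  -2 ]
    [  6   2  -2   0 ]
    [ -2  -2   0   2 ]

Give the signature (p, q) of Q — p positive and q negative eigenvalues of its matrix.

An LDLᵀ factorisation of A has diagonal entries -4, 10, 3/5, 4/3.
So there are 3 positive, 1 negative pivots.

(3, 1)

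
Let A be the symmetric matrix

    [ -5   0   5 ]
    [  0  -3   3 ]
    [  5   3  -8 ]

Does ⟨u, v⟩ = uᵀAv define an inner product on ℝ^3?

no

Congruent diagonalization of A (simultaneous row and column reduction) yields pivots -5, -3, 0.
That gives 2 negative, 1 zero pivots.
Hence Q is negative semidefinite.
⟨·,·⟩ is an inner product exactly when A is positive definite.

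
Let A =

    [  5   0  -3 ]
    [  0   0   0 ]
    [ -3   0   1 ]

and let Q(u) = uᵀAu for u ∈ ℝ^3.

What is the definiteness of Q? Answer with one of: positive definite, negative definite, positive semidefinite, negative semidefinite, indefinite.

indefinite

Applying the same elementary operations to the rows and columns of A produces a congruent diagonal matrix with entries 5, 0, -4/5.
That gives 1 positive, 1 negative, 1 zero pivots.
Hence Q is indefinite.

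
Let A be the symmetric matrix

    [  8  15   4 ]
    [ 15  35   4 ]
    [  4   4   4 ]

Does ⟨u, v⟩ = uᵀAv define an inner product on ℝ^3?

Applying the same elementary operations to the rows and columns of A produces a congruent diagonal matrix with entries 8, 55/8, 12/55.
That gives 3 positive pivots.
Hence Q is positive definite.
⟨·,·⟩ is an inner product exactly when A is positive definite.

yes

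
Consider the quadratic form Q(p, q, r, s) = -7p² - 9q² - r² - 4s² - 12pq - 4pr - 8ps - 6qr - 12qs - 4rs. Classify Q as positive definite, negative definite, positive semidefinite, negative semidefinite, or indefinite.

negative semidefinite

The symmetric matrix is A = [[-7, -6, -2, -4], [-6, -9, -3, -6], [-2, -3, -1, -2], [-4, -6, -2, -4]].
Congruent diagonalization of A (simultaneous row and column reduction) yields pivots -7, -27/7, 0, 0.
That gives 2 negative, 2 zero pivots.
Hence Q is negative semidefinite.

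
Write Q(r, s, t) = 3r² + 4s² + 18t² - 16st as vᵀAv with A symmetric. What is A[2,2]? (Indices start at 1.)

4

The coefficient of s² in Q is 4, and that is exactly A[2,2].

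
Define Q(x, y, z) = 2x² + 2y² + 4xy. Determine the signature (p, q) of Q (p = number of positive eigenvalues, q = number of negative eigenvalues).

(1, 0)

Write A = [[2, 2, 0], [2, 2, 0], [0, 0, 0]].
Congruent diagonalization of A (simultaneous row and column reduction) yields pivots 2, 0, 0.
Counting signs: 1 positive, 2 zero.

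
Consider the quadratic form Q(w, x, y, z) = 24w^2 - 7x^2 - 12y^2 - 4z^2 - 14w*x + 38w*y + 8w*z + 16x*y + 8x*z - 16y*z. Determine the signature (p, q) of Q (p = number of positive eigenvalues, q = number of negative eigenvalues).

Write A = [[24, -7, 19, 4], [-7, -7, 8, 4], [19, 8, -12, -8], [4, 4, -8, -4]].
Row-reducing A symmetrically gives the diagonal entries 24, -217/24, -1467/217, 4/163.
Counting signs: 2 positive, 2 negative.

(2, 2)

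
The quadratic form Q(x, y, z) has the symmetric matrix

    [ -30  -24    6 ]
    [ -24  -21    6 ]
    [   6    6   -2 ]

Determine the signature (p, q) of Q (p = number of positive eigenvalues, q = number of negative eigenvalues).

(0, 2)

Symmetric row and column elimination reduces A to a congruent diagonal form with pivots -30, -9/5, 0.
That gives 2 negative, 1 zero pivots.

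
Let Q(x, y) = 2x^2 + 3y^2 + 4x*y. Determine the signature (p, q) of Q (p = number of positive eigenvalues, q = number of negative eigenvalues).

Write A = [[2, 2], [2, 3]].
Congruent diagonalization of A (simultaneous row and column reduction) yields pivots 2, 1.
That gives 2 positive pivots.

(2, 0)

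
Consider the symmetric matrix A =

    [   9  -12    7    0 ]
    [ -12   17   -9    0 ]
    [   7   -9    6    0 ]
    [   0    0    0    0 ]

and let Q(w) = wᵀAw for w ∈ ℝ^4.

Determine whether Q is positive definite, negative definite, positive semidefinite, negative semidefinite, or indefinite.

Row-reducing A symmetrically gives the diagonal entries 9, 1, 4/9, 0.
Counting signs: 3 positive, 1 zero.
Hence Q is positive semidefinite.

positive semidefinite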